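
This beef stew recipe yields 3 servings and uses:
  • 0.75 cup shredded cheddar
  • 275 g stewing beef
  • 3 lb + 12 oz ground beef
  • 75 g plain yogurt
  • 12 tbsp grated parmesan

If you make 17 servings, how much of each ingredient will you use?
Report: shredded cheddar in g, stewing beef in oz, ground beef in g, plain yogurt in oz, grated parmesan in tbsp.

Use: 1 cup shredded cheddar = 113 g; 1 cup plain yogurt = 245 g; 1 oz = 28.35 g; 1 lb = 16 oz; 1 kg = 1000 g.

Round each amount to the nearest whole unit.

shredded cheddar: 480 g; stewing beef: 55 oz; ground beef: 9639 g; plain yogurt: 15 oz; grated parmesan: 68 tbsp

Scaling factor: 17/3.
shredded cheddar: 0.75 cup × 17/3 × 113 g/cup ≈ 480 g
stewing beef: 275 g × 17/3 ÷ 28.35 g/oz ≈ 55 oz
ground beef: (3 lb + 12 oz = 3.75 lb) × 17/3 × 16 oz/lb × 28.35 g/oz = 9639 g
plain yogurt: 75 g × 17/3 ÷ 28.35 g/oz ≈ 15 oz
grated parmesan: 12 tbsp × 17/3 = 68 tbsp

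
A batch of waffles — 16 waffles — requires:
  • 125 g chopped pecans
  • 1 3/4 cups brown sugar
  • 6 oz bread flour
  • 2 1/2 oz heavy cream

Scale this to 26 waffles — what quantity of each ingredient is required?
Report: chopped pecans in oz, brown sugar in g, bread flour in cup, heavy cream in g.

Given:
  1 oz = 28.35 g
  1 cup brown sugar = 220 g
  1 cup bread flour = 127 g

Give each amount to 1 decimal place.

chopped pecans: 7.2 oz; brown sugar: 625.6 g; bread flour: 2.2 cup; heavy cream: 115.2 g

Scaling factor: 26/16 = 13/8 = 1.625.
chopped pecans: 125 g × 13/8 ÷ 28.35 g/oz ≈ 7.2 oz
brown sugar: 1.75 cup × 13/8 × 220 g/cup ≈ 625.6 g
bread flour: 6 oz × 13/8 × 28.35 g/oz ÷ 127 g/cup ≈ 2.2 cup
heavy cream: 2.5 oz × 13/8 × 28.35 g/oz ≈ 115.2 g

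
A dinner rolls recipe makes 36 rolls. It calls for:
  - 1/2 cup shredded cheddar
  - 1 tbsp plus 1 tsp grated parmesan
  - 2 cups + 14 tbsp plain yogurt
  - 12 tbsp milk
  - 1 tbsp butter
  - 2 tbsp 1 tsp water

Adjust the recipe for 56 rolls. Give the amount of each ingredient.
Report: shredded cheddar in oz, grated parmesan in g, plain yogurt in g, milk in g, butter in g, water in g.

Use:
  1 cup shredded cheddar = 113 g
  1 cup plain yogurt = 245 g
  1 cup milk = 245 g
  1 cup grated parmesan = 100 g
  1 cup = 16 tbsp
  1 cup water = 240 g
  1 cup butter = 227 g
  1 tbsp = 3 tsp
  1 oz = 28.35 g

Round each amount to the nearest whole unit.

Scaling factor: 56/36 = 14/9.
shredded cheddar: 0.5 cup × 14/9 × 113 g/cup ÷ 28.35 g/oz ≈ 3 oz
grated parmesan: (1 tbsp + 1 tsp = 4/3 tbsp) × 14/9 ÷ 16 tbsp/cup × 100 g/cup ≈ 13 g
plain yogurt: (2 cup + 14 tbsp = 2.875 cup) × 14/9 × 245 g/cup ≈ 1096 g
milk: 12 tbsp × 14/9 ÷ 16 tbsp/cup × 245 g/cup ≈ 286 g
butter: 1 tbsp × 14/9 ÷ 16 tbsp/cup × 227 g/cup ≈ 22 g
water: (2 tbsp + 1 tsp = 7/3 tbsp) × 14/9 ÷ 16 tbsp/cup × 240 g/cup ≈ 54 g

shredded cheddar: 3 oz; grated parmesan: 13 g; plain yogurt: 1096 g; milk: 286 g; butter: 22 g; water: 54 g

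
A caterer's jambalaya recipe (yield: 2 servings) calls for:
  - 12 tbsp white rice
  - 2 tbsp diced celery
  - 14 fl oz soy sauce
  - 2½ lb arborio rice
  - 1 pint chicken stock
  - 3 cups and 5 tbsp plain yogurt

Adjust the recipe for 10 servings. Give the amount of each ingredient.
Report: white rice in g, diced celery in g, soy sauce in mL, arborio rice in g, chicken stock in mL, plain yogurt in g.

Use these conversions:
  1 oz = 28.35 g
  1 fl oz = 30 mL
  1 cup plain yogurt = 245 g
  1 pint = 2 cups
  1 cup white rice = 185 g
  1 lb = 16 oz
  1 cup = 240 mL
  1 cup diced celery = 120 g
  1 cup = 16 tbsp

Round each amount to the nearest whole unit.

Scaling factor: 10/2 = 5.
white rice: 12 tbsp × 5 ÷ 16 tbsp/cup × 185 g/cup ≈ 694 g
diced celery: 2 tbsp × 5 ÷ 16 tbsp/cup × 120 g/cup = 75 g
soy sauce: 14 fl oz × 5 × 30 mL/fl oz = 2100 mL
arborio rice: 2.5 lb × 5 × 16 oz/lb × 28.35 g/oz = 5670 g
chicken stock: 1 pint × 5 × 2 cup/pint × 240 mL/cup = 2400 mL
plain yogurt: (3 cup + 5 tbsp = 3.3125 cup) × 5 × 245 g/cup ≈ 4058 g

white rice: 694 g; diced celery: 75 g; soy sauce: 2100 mL; arborio rice: 5670 g; chicken stock: 2400 mL; plain yogurt: 4058 g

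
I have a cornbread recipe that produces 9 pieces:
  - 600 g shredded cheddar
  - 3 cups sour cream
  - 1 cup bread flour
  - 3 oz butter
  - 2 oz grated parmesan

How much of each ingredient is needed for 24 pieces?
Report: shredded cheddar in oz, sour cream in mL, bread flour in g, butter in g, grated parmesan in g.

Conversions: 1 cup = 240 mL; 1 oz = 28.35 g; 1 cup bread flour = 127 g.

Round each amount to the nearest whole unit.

Scaling factor: 24/9 = 8/3.
shredded cheddar: 600 g × 8/3 ÷ 28.35 g/oz ≈ 56 oz
sour cream: 3 cup × 8/3 × 240 mL/cup = 1920 mL
bread flour: 1 cup × 8/3 × 127 g/cup ≈ 339 g
butter: 3 oz × 8/3 × 28.35 g/oz ≈ 227 g
grated parmesan: 2 oz × 8/3 × 28.35 g/oz ≈ 151 g

shredded cheddar: 56 oz; sour cream: 1920 mL; bread flour: 339 g; butter: 227 g; grated parmesan: 151 g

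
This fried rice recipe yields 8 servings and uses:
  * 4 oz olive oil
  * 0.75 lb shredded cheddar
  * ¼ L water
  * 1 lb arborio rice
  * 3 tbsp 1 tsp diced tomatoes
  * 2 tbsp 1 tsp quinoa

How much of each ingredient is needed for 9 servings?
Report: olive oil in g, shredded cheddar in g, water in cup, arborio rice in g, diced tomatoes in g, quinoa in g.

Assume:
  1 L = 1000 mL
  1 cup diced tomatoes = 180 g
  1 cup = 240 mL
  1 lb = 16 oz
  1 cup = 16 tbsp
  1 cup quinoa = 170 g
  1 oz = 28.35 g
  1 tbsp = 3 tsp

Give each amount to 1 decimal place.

Scaling factor: 9/8 = 1.125.
olive oil: 4 oz × 9/8 × 28.35 g/oz ≈ 127.6 g
shredded cheddar: 0.75 lb × 9/8 × 16 oz/lb × 28.35 g/oz ≈ 382.7 g
water: 0.25 L × 9/8 × 1000 mL/L ÷ 240 mL/cup ≈ 1.2 cup
arborio rice: 1 lb × 9/8 × 16 oz/lb × 28.35 g/oz = 510.3 g
diced tomatoes: (3 tbsp + 1 tsp = 10/3 tbsp) × 9/8 ÷ 16 tbsp/cup × 180 g/cup ≈ 42.2 g
quinoa: (2 tbsp + 1 tsp = 7/3 tbsp) × 9/8 ÷ 16 tbsp/cup × 170 g/cup ≈ 27.9 g

olive oil: 127.6 g; shredded cheddar: 382.7 g; water: 1.2 cup; arborio rice: 510.3 g; diced tomatoes: 42.2 g; quinoa: 27.9 g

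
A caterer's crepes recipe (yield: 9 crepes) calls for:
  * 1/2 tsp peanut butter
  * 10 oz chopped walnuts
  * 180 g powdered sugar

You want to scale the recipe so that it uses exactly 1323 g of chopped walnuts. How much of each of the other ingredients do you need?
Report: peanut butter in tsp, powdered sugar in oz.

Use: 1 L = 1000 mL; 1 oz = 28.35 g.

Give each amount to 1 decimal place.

peanut butter: 2.3 tsp; powdered sugar: 29.6 oz

The original recipe has 283.5 g of chopped walnuts, so the scaling factor is 1323 ÷ 283.5 = 14/3.
peanut butter: 0.5 tsp × 14/3 ≈ 2.3 tsp
powdered sugar: 180 g × 14/3 ÷ 28.35 g/oz ≈ 29.6 oz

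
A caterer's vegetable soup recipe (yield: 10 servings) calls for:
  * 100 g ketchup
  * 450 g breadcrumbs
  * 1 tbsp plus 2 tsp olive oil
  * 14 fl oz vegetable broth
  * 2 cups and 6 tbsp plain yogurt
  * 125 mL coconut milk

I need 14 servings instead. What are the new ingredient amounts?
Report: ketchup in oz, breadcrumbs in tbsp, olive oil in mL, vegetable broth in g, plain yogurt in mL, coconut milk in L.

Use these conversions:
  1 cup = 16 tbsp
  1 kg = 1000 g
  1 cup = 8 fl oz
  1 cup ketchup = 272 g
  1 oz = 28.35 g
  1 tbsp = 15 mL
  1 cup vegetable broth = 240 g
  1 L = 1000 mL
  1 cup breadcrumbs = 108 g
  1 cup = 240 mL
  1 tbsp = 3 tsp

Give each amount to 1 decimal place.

ketchup: 4.9 oz; breadcrumbs: 93.3 tbsp; olive oil: 35.0 mL; vegetable broth: 588.0 g; plain yogurt: 798.0 mL; coconut milk: 0.2 L

Scaling factor: 14/10 = 7/5 = 1.4.
ketchup: 100 g × 7/5 ÷ 28.35 g/oz ≈ 4.9 oz
breadcrumbs: 450 g × 7/5 ÷ 108 g/cup × 16 tbsp/cup ≈ 93.3 tbsp
olive oil: (1 tbsp + 2 tsp = 5/3 tbsp) × 7/5 × 15 mL/tbsp = 35.0 mL
vegetable broth: 14 fl oz × 7/5 ÷ 8 fl oz/cup × 240 g/cup = 588.0 g
plain yogurt: (2 cup + 6 tbsp = 2.375 cup) × 7/5 × 240 mL/cup = 798.0 mL
coconut milk: 125 mL × 7/5 ÷ 1000 mL/L ≈ 0.2 L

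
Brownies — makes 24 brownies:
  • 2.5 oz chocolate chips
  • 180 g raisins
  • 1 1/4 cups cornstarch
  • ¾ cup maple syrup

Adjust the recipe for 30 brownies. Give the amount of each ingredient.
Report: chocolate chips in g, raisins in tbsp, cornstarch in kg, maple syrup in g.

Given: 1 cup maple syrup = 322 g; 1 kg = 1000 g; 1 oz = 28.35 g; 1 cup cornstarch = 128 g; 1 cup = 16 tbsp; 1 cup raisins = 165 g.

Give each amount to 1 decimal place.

chocolate chips: 88.6 g; raisins: 21.8 tbsp; cornstarch: 0.2 kg; maple syrup: 301.9 g

Scaling factor: 30/24 = 5/4 = 1.25.
chocolate chips: 2.5 oz × 5/4 × 28.35 g/oz ≈ 88.6 g
raisins: 180 g × 5/4 ÷ 165 g/cup × 16 tbsp/cup ≈ 21.8 tbsp
cornstarch: 1.25 cup × 5/4 × 128 g/cup ÷ 1000 g/kg = 0.2 kg
maple syrup: 0.75 cup × 5/4 × 322 g/cup ≈ 301.9 g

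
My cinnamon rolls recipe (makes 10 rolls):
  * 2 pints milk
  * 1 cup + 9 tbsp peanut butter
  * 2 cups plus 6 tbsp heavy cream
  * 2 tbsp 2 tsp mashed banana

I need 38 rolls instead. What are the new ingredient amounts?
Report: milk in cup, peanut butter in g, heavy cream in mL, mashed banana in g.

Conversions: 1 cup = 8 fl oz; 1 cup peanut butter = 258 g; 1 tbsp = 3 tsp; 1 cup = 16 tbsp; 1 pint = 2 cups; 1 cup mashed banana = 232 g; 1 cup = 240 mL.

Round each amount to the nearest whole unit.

milk: 15 cup; peanut butter: 1532 g; heavy cream: 2166 mL; mashed banana: 147 g

Scaling factor: 38/10 = 19/5 = 3.8.
milk: 2 pint × 19/5 × 2 cup/pint ≈ 15 cup
peanut butter: (1 cup + 9 tbsp = 1.5625 cup) × 19/5 × 258 g/cup ≈ 1532 g
heavy cream: (2 cup + 6 tbsp = 2.375 cup) × 19/5 × 240 mL/cup = 2166 mL
mashed banana: (2 tbsp + 2 tsp = 8/3 tbsp) × 19/5 ÷ 16 tbsp/cup × 232 g/cup ≈ 147 g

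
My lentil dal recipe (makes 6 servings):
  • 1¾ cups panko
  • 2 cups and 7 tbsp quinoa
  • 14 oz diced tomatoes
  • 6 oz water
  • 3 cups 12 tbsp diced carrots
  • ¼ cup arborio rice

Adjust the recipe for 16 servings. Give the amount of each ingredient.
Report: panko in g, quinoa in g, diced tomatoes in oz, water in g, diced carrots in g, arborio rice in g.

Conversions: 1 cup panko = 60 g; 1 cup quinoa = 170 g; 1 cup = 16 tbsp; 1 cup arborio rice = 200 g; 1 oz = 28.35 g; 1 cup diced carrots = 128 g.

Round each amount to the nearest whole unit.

panko: 280 g; quinoa: 1105 g; diced tomatoes: 37 oz; water: 454 g; diced carrots: 1280 g; arborio rice: 133 g

Scaling factor: 16/6 = 8/3.
panko: 1.75 cup × 8/3 × 60 g/cup = 280 g
quinoa: (2 cup + 7 tbsp = 2.4375 cup) × 8/3 × 170 g/cup = 1105 g
diced tomatoes: 14 oz × 8/3 ≈ 37 oz
water: 6 oz × 8/3 × 28.35 g/oz ≈ 454 g
diced carrots: (3 cup + 12 tbsp = 3.75 cup) × 8/3 × 128 g/cup = 1280 g
arborio rice: 0.25 cup × 8/3 × 200 g/cup ≈ 133 g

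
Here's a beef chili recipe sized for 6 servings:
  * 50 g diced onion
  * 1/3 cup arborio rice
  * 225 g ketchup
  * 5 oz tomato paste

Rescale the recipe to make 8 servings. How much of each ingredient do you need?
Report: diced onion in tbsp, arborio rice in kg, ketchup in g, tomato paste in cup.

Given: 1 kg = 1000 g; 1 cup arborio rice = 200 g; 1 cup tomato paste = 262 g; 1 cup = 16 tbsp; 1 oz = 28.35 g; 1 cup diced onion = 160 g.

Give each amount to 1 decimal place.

Scaling factor: 8/6 = 4/3.
diced onion: 50 g × 4/3 ÷ 160 g/cup × 16 tbsp/cup ≈ 6.7 tbsp
arborio rice: 1/3 cup × 4/3 × 200 g/cup ÷ 1000 g/kg ≈ 0.1 kg
ketchup: 225 g × 4/3 = 300.0 g
tomato paste: 5 oz × 4/3 × 28.35 g/oz ÷ 262 g/cup ≈ 0.7 cup

diced onion: 6.7 tbsp; arborio rice: 0.1 kg; ketchup: 300.0 g; tomato paste: 0.7 cup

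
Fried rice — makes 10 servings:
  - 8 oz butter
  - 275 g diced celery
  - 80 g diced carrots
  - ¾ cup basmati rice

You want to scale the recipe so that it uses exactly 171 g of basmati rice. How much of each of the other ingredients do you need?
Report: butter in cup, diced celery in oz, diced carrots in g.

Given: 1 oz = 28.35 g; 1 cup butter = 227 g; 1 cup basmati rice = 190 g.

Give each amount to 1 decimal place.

The original recipe has 142.5 g of basmati rice, so the scaling factor is 171 ÷ 142.5 = 6/5 = 1.2.
butter: 8 oz × 6/5 × 28.35 g/oz ÷ 227 g/cup ≈ 1.2 cup
diced celery: 275 g × 6/5 ÷ 28.35 g/oz ≈ 11.6 oz
diced carrots: 80 g × 6/5 = 96.0 g

butter: 1.2 cup; diced celery: 11.6 oz; diced carrots: 96.0 g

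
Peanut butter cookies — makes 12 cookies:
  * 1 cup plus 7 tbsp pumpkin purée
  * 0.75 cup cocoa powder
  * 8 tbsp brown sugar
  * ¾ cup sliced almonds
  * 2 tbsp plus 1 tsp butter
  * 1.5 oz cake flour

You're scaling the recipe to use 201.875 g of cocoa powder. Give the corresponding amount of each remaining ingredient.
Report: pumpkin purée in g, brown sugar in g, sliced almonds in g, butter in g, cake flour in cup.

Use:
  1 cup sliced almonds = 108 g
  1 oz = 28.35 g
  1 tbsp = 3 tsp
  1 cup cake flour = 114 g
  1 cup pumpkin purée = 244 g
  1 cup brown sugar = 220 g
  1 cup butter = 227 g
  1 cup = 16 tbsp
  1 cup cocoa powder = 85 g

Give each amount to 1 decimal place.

pumpkin purée: 1110.7 g; brown sugar: 348.3 g; sliced almonds: 256.5 g; butter: 104.8 g; cake flour: 1.2 cup

The original recipe has 63.75 g of cocoa powder, so the scaling factor is 201.875 ÷ 63.75 = 19/6.
pumpkin purée: (1 cup + 7 tbsp = 1.4375 cup) × 19/6 × 244 g/cup ≈ 1110.7 g
brown sugar: 8 tbsp × 19/6 ÷ 16 tbsp/cup × 220 g/cup ≈ 348.3 g
sliced almonds: 0.75 cup × 19/6 × 108 g/cup = 256.5 g
butter: (2 tbsp + 1 tsp = 7/3 tbsp) × 19/6 ÷ 16 tbsp/cup × 227 g/cup ≈ 104.8 g
cake flour: 1.5 oz × 19/6 × 28.35 g/oz ÷ 114 g/cup ≈ 1.2 cup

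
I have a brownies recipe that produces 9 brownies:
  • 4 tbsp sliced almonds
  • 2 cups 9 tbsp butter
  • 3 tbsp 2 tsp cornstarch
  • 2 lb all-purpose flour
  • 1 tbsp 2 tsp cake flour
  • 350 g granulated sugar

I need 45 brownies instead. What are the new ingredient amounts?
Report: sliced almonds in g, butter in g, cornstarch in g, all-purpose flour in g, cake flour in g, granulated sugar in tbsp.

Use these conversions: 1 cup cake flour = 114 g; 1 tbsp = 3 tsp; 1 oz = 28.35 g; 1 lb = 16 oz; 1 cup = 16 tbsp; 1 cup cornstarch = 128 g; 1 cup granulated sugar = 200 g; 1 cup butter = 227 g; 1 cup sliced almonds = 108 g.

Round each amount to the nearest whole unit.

Scaling factor: 45/9 = 5.
sliced almonds: 4 tbsp × 5 ÷ 16 tbsp/cup × 108 g/cup = 135 g
butter: (2 cup + 9 tbsp = 2.5625 cup) × 5 × 227 g/cup ≈ 2908 g
cornstarch: (3 tbsp + 2 tsp = 11/3 tbsp) × 5 ÷ 16 tbsp/cup × 128 g/cup ≈ 147 g
all-purpose flour: 2 lb × 5 × 16 oz/lb × 28.35 g/oz = 4536 g
cake flour: (1 tbsp + 2 tsp = 5/3 tbsp) × 5 ÷ 16 tbsp/cup × 114 g/cup ≈ 59 g
granulated sugar: 350 g × 5 ÷ 200 g/cup × 16 tbsp/cup = 140 tbsp

sliced almonds: 135 g; butter: 2908 g; cornstarch: 147 g; all-purpose flour: 4536 g; cake flour: 59 g; granulated sugar: 140 tbsp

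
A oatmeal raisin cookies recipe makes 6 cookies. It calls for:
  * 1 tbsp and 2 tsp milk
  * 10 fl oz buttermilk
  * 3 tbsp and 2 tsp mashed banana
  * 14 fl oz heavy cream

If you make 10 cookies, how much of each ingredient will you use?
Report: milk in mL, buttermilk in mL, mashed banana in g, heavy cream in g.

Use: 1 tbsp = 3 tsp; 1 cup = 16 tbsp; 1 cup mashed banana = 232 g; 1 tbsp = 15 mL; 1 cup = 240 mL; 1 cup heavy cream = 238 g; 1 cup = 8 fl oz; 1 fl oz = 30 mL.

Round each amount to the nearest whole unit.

milk: 42 mL; buttermilk: 500 mL; mashed banana: 89 g; heavy cream: 694 g

Scaling factor: 10/6 = 5/3.
milk: (1 tbsp + 2 tsp = 5/3 tbsp) × 5/3 × 15 mL/tbsp ≈ 42 mL
buttermilk: 10 fl oz × 5/3 × 30 mL/fl oz = 500 mL
mashed banana: (3 tbsp + 2 tsp = 11/3 tbsp) × 5/3 ÷ 16 tbsp/cup × 232 g/cup ≈ 89 g
heavy cream: 14 fl oz × 5/3 ÷ 8 fl oz/cup × 238 g/cup ≈ 694 g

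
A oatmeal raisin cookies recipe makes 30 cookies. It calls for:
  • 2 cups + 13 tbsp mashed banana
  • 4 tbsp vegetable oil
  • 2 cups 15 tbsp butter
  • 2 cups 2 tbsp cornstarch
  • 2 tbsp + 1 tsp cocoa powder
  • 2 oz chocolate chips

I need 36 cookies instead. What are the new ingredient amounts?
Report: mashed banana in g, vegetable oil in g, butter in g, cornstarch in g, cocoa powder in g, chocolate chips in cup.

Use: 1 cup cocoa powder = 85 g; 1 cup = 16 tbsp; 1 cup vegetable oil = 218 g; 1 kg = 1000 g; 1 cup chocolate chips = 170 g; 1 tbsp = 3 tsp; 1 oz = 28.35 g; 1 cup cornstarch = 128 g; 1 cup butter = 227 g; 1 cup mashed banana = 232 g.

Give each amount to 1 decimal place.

mashed banana: 783.0 g; vegetable oil: 65.4 g; butter: 800.2 g; cornstarch: 326.4 g; cocoa powder: 14.9 g; chocolate chips: 0.4 cup

Scaling factor: 36/30 = 6/5 = 1.2.
mashed banana: (2 cup + 13 tbsp = 2.8125 cup) × 6/5 × 232 g/cup = 783.0 g
vegetable oil: 4 tbsp × 6/5 ÷ 16 tbsp/cup × 218 g/cup = 65.4 g
butter: (2 cup + 15 tbsp = 2.9375 cup) × 6/5 × 227 g/cup ≈ 800.2 g
cornstarch: (2 cup + 2 tbsp = 2.125 cup) × 6/5 × 128 g/cup = 326.4 g
cocoa powder: (2 tbsp + 1 tsp = 7/3 tbsp) × 6/5 ÷ 16 tbsp/cup × 85 g/cup ≈ 14.9 g
chocolate chips: 2 oz × 6/5 × 28.35 g/oz ÷ 170 g/cup ≈ 0.4 cup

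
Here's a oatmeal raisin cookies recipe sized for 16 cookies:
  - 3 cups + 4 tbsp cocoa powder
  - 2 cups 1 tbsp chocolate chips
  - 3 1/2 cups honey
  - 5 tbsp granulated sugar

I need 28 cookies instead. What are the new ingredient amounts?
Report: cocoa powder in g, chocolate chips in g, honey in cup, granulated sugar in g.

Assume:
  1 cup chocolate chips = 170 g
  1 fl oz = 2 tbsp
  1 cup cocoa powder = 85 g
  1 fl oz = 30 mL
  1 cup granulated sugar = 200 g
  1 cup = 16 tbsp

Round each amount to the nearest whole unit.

Scaling factor: 28/16 = 7/4 = 1.75.
cocoa powder: (3 cup + 4 tbsp = 3.25 cup) × 7/4 × 85 g/cup ≈ 483 g
chocolate chips: (2 cup + 1 tbsp = 2.0625 cup) × 7/4 × 170 g/cup ≈ 614 g
honey: 3.5 cup × 7/4 ≈ 6 cup
granulated sugar: 5 tbsp × 7/4 ÷ 16 tbsp/cup × 200 g/cup ≈ 109 g

cocoa powder: 483 g; chocolate chips: 614 g; honey: 6 cup; granulated sugar: 109 g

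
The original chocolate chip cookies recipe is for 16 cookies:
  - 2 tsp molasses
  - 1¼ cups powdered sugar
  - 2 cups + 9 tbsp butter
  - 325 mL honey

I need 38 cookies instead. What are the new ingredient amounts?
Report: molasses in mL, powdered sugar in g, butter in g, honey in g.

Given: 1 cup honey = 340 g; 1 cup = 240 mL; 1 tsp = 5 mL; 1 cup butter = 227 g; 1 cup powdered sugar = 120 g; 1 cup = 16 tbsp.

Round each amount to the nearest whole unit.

Scaling factor: 38/16 = 19/8 = 2.375.
molasses: 2 tsp × 19/8 × 5 mL/tsp ≈ 24 mL
powdered sugar: 1.25 cup × 19/8 × 120 g/cup ≈ 356 g
butter: (2 cup + 9 tbsp = 2.5625 cup) × 19/8 × 227 g/cup ≈ 1382 g
honey: 325 mL × 19/8 ÷ 240 mL/cup × 340 g/cup ≈ 1093 g

molasses: 24 mL; powdered sugar: 356 g; butter: 1382 g; honey: 1093 g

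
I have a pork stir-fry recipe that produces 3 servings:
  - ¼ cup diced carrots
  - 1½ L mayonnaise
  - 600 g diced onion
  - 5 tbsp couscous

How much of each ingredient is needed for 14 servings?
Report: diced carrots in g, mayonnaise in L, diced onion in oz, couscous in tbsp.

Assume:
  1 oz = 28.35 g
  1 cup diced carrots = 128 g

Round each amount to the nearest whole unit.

diced carrots: 149 g; mayonnaise: 7 L; diced onion: 99 oz; couscous: 23 tbsp

Scaling factor: 14/3.
diced carrots: 0.25 cup × 14/3 × 128 g/cup ≈ 149 g
mayonnaise: 1.5 L × 14/3 = 7 L
diced onion: 600 g × 14/3 ÷ 28.35 g/oz ≈ 99 oz
couscous: 5 tbsp × 14/3 ≈ 23 tbsp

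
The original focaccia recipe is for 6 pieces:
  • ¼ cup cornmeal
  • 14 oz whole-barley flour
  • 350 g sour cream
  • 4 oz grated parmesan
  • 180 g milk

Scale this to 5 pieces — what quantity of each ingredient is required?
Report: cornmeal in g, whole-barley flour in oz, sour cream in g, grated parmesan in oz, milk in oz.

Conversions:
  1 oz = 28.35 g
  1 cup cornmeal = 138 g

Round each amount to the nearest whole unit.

cornmeal: 29 g; whole-barley flour: 12 oz; sour cream: 292 g; grated parmesan: 3 oz; milk: 5 oz

Scaling factor: 5/6.
cornmeal: 0.25 cup × 5/6 × 138 g/cup ≈ 29 g
whole-barley flour: 14 oz × 5/6 ≈ 12 oz
sour cream: 350 g × 5/6 ≈ 292 g
grated parmesan: 4 oz × 5/6 ≈ 3 oz
milk: 180 g × 5/6 ÷ 28.35 g/oz ≈ 5 oz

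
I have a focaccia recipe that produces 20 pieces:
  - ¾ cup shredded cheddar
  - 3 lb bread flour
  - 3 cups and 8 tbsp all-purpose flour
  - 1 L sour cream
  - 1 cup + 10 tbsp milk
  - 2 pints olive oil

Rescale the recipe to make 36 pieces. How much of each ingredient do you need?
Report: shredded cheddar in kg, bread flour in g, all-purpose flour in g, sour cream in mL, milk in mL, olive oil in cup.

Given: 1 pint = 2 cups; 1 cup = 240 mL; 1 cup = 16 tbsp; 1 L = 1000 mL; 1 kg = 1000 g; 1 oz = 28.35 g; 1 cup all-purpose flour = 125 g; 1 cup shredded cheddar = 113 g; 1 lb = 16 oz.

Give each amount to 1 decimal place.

shredded cheddar: 0.2 kg; bread flour: 2449.4 g; all-purpose flour: 787.5 g; sour cream: 1800.0 mL; milk: 702.0 mL; olive oil: 7.2 cup

Scaling factor: 36/20 = 9/5 = 1.8.
shredded cheddar: 0.75 cup × 9/5 × 113 g/cup ÷ 1000 g/kg ≈ 0.2 kg
bread flour: 3 lb × 9/5 × 16 oz/lb × 28.35 g/oz ≈ 2449.4 g
all-purpose flour: (3 cup + 8 tbsp = 3.5 cup) × 9/5 × 125 g/cup = 787.5 g
sour cream: 1 L × 9/5 × 1000 mL/L = 1800.0 mL
milk: (1 cup + 10 tbsp = 1.625 cup) × 9/5 × 240 mL/cup = 702.0 mL
olive oil: 2 pint × 9/5 × 2 cup/pint = 7.2 cup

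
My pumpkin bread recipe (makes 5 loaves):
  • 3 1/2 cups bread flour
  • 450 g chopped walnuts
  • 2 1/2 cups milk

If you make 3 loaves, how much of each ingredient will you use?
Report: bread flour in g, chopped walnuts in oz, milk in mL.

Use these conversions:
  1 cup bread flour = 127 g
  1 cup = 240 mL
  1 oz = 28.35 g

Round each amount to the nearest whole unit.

bread flour: 267 g; chopped walnuts: 10 oz; milk: 360 mL

Scaling factor: 3/5 = 0.6.
bread flour: 3.5 cup × 3/5 × 127 g/cup ≈ 267 g
chopped walnuts: 450 g × 3/5 ÷ 28.35 g/oz ≈ 10 oz
milk: 2.5 cup × 3/5 × 240 mL/cup = 360 mL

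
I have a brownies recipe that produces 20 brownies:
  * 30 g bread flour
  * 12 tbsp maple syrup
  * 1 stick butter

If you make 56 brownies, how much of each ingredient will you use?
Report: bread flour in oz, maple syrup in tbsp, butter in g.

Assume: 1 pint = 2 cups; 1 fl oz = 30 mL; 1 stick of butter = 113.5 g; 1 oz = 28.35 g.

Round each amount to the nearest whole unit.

bread flour: 3 oz; maple syrup: 34 tbsp; butter: 318 g

Scaling factor: 56/20 = 14/5 = 2.8.
bread flour: 30 g × 14/5 ÷ 28.35 g/oz ≈ 3 oz
maple syrup: 12 tbsp × 14/5 ≈ 34 tbsp
butter: 1 stick × 14/5 × 113.5 g/stick ≈ 318 g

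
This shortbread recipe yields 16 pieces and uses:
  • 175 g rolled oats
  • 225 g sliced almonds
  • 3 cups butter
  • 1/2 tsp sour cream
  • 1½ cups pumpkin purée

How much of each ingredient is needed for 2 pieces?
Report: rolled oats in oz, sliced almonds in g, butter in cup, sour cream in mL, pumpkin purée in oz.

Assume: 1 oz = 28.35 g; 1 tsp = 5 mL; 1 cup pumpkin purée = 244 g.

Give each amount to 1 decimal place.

rolled oats: 0.8 oz; sliced almonds: 28.1 g; butter: 0.4 cup; sour cream: 0.3 mL; pumpkin purée: 1.6 oz

Scaling factor: 2/16 = 1/8 = 0.125.
rolled oats: 175 g × 1/8 ÷ 28.35 g/oz ≈ 0.8 oz
sliced almonds: 225 g × 1/8 ≈ 28.1 g
butter: 3 cup × 1/8 ≈ 0.4 cup
sour cream: 0.5 tsp × 1/8 × 5 mL/tsp ≈ 0.3 mL
pumpkin purée: 1.5 cup × 1/8 × 244 g/cup ÷ 28.35 g/oz ≈ 1.6 oz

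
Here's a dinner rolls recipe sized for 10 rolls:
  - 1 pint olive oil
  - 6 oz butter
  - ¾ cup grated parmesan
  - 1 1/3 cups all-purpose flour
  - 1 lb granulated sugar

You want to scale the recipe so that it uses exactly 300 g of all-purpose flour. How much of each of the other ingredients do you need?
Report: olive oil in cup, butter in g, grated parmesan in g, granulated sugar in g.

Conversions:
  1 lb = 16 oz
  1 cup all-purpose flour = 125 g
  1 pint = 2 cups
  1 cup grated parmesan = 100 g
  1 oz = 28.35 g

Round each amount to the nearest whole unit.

The original recipe has 500/3 g of all-purpose flour, so the scaling factor is 300 ÷ 500/3 = 9/5 = 1.8.
olive oil: 1 pint × 9/5 × 2 cup/pint ≈ 4 cup
butter: 6 oz × 9/5 × 28.35 g/oz ≈ 306 g
grated parmesan: 0.75 cup × 9/5 × 100 g/cup = 135 g
granulated sugar: 1 lb × 9/5 × 16 oz/lb × 28.35 g/oz ≈ 816 g

olive oil: 4 cup; butter: 306 g; grated parmesan: 135 g; granulated sugar: 816 g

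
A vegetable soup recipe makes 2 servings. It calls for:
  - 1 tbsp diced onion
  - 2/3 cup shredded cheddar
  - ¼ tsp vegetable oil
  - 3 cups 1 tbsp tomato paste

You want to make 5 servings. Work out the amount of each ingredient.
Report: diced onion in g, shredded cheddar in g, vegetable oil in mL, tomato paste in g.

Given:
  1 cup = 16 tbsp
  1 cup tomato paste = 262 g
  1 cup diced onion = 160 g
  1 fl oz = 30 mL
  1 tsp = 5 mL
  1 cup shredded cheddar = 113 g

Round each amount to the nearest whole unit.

Scaling factor: 5/2 = 2.5.
diced onion: 1 tbsp × 5/2 ÷ 16 tbsp/cup × 160 g/cup = 25 g
shredded cheddar: 2/3 cup × 5/2 × 113 g/cup ≈ 188 g
vegetable oil: 0.25 tsp × 5/2 × 5 mL/tsp ≈ 3 mL
tomato paste: (3 cup + 1 tbsp = 3.0625 cup) × 5/2 × 262 g/cup ≈ 2006 g

diced onion: 25 g; shredded cheddar: 188 g; vegetable oil: 3 mL; tomato paste: 2006 g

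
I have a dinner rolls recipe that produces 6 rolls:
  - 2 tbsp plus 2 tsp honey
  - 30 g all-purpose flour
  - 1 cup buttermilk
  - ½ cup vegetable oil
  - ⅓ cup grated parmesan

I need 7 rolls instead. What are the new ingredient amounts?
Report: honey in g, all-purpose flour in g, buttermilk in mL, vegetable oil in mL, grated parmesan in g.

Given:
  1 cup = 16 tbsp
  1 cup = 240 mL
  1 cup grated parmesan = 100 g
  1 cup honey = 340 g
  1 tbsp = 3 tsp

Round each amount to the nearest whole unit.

Scaling factor: 7/6.
honey: (2 tbsp + 2 tsp = 8/3 tbsp) × 7/6 ÷ 16 tbsp/cup × 340 g/cup ≈ 66 g
all-purpose flour: 30 g × 7/6 = 35 g
buttermilk: 1 cup × 7/6 × 240 mL/cup = 280 mL
vegetable oil: 0.5 cup × 7/6 × 240 mL/cup = 140 mL
grated parmesan: 1/3 cup × 7/6 × 100 g/cup ≈ 39 g

honey: 66 g; all-purpose flour: 35 g; buttermilk: 280 mL; vegetable oil: 140 mL; grated parmesan: 39 g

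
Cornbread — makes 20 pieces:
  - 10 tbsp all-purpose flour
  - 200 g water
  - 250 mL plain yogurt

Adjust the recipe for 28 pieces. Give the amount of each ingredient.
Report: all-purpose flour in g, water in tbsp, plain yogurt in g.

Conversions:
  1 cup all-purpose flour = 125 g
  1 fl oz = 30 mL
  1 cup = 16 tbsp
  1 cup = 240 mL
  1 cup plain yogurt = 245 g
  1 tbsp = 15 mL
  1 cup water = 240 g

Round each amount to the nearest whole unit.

Scaling factor: 28/20 = 7/5 = 1.4.
all-purpose flour: 10 tbsp × 7/5 ÷ 16 tbsp/cup × 125 g/cup ≈ 109 g
water: 200 g × 7/5 ÷ 240 g/cup × 16 tbsp/cup ≈ 19 tbsp
plain yogurt: 250 mL × 7/5 ÷ 240 mL/cup × 245 g/cup ≈ 357 g

all-purpose flour: 109 g; water: 19 tbsp; plain yogurt: 357 g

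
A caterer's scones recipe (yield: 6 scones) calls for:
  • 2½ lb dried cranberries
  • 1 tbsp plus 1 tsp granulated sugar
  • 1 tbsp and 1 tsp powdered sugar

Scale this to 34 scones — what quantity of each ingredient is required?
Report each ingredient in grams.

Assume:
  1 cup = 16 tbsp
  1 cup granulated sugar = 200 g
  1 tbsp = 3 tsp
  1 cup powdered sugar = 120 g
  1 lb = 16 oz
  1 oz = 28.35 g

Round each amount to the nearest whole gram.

dried cranberries: 6426 g; granulated sugar: 94 g; powdered sugar: 57 g

Scaling factor: 34/6 = 17/3.
dried cranberries: 2.5 lb × 17/3 × 16 oz/lb × 28.35 g/oz = 6426 g
granulated sugar: (1 tbsp + 1 tsp = 4/3 tbsp) × 17/3 ÷ 16 tbsp/cup × 200 g/cup ≈ 94 g
powdered sugar: (1 tbsp + 1 tsp = 4/3 tbsp) × 17/3 ÷ 16 tbsp/cup × 120 g/cup ≈ 57 g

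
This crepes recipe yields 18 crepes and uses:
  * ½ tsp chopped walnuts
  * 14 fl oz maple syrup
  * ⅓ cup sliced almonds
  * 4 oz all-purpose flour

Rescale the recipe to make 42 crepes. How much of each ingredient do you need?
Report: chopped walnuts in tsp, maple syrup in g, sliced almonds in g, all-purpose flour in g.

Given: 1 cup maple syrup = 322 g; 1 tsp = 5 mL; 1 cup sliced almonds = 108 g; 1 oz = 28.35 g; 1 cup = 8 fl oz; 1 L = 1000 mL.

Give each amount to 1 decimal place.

chopped walnuts: 1.2 tsp; maple syrup: 1314.8 g; sliced almonds: 84.0 g; all-purpose flour: 264.6 g

Scaling factor: 42/18 = 7/3.
chopped walnuts: 0.5 tsp × 7/3 ≈ 1.2 tsp
maple syrup: 14 fl oz × 7/3 ÷ 8 fl oz/cup × 322 g/cup ≈ 1314.8 g
sliced almonds: 1/3 cup × 7/3 × 108 g/cup = 84.0 g
all-purpose flour: 4 oz × 7/3 × 28.35 g/oz = 264.6 g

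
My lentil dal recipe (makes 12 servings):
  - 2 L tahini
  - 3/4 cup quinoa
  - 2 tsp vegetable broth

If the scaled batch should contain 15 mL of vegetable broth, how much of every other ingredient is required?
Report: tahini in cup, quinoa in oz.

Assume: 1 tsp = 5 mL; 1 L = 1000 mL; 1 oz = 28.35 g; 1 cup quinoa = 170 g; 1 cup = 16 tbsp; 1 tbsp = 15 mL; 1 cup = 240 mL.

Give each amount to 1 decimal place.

tahini: 12.5 cup; quinoa: 6.7 oz

The original recipe has 10 mL of vegetable broth, so the scaling factor is 15 ÷ 10 = 3/2 = 1.5.
tahini: 2 L × 3/2 × 1000 mL/L ÷ 240 mL/cup = 12.5 cup
quinoa: 0.75 cup × 3/2 × 170 g/cup ÷ 28.35 g/oz ≈ 6.7 oz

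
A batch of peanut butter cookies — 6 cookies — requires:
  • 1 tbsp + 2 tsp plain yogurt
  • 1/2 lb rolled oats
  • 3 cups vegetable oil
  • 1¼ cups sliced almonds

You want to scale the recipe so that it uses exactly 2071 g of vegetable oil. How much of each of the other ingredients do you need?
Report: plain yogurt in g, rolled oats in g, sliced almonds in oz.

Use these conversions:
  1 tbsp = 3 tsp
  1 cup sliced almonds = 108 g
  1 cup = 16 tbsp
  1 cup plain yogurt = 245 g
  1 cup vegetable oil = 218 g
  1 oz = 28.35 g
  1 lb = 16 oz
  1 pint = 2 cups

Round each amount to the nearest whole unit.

plain yogurt: 81 g; rolled oats: 718 g; sliced almonds: 15 oz

The original recipe has 654 g of vegetable oil, so the scaling factor is 2071 ÷ 654 = 19/6.
plain yogurt: (1 tbsp + 2 tsp = 5/3 tbsp) × 19/6 ÷ 16 tbsp/cup × 245 g/cup ≈ 81 g
rolled oats: 0.5 lb × 19/6 × 16 oz/lb × 28.35 g/oz ≈ 718 g
sliced almonds: 1.25 cup × 19/6 × 108 g/cup ÷ 28.35 g/oz ≈ 15 oz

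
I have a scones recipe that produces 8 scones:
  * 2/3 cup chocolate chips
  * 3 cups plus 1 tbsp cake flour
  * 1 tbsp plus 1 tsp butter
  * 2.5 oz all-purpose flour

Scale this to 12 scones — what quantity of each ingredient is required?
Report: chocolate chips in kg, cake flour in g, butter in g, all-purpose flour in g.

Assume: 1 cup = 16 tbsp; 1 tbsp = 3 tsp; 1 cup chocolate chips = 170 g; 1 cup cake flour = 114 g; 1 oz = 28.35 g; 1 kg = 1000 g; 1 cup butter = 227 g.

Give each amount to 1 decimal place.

chocolate chips: 0.2 kg; cake flour: 523.7 g; butter: 28.4 g; all-purpose flour: 106.3 g

Scaling factor: 12/8 = 3/2 = 1.5.
chocolate chips: 2/3 cup × 3/2 × 170 g/cup ÷ 1000 g/kg ≈ 0.2 kg
cake flour: (3 cup + 1 tbsp = 3.0625 cup) × 3/2 × 114 g/cup ≈ 523.7 g
butter: (1 tbsp + 1 tsp = 4/3 tbsp) × 3/2 ÷ 16 tbsp/cup × 227 g/cup ≈ 28.4 g
all-purpose flour: 2.5 oz × 3/2 × 28.35 g/oz ≈ 106.3 g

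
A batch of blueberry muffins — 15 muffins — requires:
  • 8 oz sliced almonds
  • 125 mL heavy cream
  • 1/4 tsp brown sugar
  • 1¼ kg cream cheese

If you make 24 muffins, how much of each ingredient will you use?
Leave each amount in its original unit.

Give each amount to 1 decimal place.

Scaling factor: 24/15 = 8/5 = 1.6.
sliced almonds: 8 oz × 8/5 = 12.8 oz
heavy cream: 125 mL × 8/5 = 200.0 mL
brown sugar: 0.25 tsp × 8/5 = 0.4 tsp
cream cheese: 1.25 kg × 8/5 = 2.0 kg

sliced almonds: 12.8 oz; heavy cream: 200.0 mL; brown sugar: 0.4 tsp; cream cheese: 2.0 kg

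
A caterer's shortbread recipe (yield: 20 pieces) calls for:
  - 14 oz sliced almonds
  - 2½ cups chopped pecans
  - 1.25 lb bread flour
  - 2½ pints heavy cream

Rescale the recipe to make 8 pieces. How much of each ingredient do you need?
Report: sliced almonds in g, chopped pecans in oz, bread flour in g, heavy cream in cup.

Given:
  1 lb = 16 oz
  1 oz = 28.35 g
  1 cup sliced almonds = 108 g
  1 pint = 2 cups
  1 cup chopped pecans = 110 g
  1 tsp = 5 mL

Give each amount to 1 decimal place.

sliced almonds: 158.8 g; chopped pecans: 3.9 oz; bread flour: 226.8 g; heavy cream: 2.0 cup

Scaling factor: 8/20 = 2/5 = 0.4.
sliced almonds: 14 oz × 2/5 × 28.35 g/oz ≈ 158.8 g
chopped pecans: 2.5 cup × 2/5 × 110 g/cup ÷ 28.35 g/oz ≈ 3.9 oz
bread flour: 1.25 lb × 2/5 × 16 oz/lb × 28.35 g/oz = 226.8 g
heavy cream: 2.5 pint × 2/5 × 2 cup/pint = 2.0 cup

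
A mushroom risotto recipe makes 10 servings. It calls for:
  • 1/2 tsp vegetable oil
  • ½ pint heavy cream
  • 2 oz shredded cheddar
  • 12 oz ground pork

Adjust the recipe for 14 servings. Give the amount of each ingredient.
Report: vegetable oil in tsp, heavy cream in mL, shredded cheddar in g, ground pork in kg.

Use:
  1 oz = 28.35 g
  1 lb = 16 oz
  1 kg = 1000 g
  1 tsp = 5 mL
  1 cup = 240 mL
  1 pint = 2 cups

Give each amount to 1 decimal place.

Scaling factor: 14/10 = 7/5 = 1.4.
vegetable oil: 0.5 tsp × 7/5 = 0.7 tsp
heavy cream: 0.5 pint × 7/5 × 2 cup/pint × 240 mL/cup = 336.0 mL
shredded cheddar: 2 oz × 7/5 × 28.35 g/oz ≈ 79.4 g
ground pork: 12 oz × 7/5 × 28.35 g/oz ÷ 1000 g/kg ≈ 0.5 kg

vegetable oil: 0.7 tsp; heavy cream: 336.0 mL; shredded cheddar: 79.4 g; ground pork: 0.5 kg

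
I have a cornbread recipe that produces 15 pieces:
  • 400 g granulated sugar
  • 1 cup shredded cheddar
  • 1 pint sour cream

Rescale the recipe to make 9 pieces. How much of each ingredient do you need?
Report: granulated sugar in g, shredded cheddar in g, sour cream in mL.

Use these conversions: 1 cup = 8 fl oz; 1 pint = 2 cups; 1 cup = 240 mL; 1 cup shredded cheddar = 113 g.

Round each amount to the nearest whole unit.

granulated sugar: 240 g; shredded cheddar: 68 g; sour cream: 288 mL

Scaling factor: 9/15 = 3/5 = 0.6.
granulated sugar: 400 g × 3/5 = 240 g
shredded cheddar: 1 cup × 3/5 × 113 g/cup ≈ 68 g
sour cream: 1 pint × 3/5 × 2 cup/pint × 240 mL/cup = 288 mL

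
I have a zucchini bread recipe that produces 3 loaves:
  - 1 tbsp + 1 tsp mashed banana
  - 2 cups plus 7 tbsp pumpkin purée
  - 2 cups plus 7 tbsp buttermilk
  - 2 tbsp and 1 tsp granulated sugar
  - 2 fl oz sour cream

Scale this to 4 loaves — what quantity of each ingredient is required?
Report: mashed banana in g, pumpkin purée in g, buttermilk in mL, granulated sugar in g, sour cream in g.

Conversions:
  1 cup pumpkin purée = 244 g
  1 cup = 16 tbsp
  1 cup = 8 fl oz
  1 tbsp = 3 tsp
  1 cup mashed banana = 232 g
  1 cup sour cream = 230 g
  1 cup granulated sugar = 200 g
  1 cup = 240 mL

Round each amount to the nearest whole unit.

Scaling factor: 4/3.
mashed banana: (1 tbsp + 1 tsp = 4/3 tbsp) × 4/3 ÷ 16 tbsp/cup × 232 g/cup ≈ 26 g
pumpkin purée: (2 cup + 7 tbsp = 2.4375 cup) × 4/3 × 244 g/cup = 793 g
buttermilk: (2 cup + 7 tbsp = 2.4375 cup) × 4/3 × 240 mL/cup = 780 mL
granulated sugar: (2 tbsp + 1 tsp = 7/3 tbsp) × 4/3 ÷ 16 tbsp/cup × 200 g/cup ≈ 39 g
sour cream: 2 fl oz × 4/3 ÷ 8 fl oz/cup × 230 g/cup ≈ 77 g

mashed banana: 26 g; pumpkin purée: 793 g; buttermilk: 780 mL; granulated sugar: 39 g; sour cream: 77 g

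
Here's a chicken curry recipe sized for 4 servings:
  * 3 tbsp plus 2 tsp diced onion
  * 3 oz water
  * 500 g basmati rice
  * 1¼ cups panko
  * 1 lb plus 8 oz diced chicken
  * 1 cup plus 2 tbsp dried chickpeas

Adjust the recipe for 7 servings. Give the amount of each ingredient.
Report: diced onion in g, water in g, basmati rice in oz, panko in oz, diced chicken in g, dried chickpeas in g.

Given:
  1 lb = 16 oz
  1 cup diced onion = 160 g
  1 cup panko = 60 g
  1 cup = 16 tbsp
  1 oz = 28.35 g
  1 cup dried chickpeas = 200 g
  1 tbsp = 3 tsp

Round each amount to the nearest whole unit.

Scaling factor: 7/4 = 1.75.
diced onion: (3 tbsp + 2 tsp = 11/3 tbsp) × 7/4 ÷ 16 tbsp/cup × 160 g/cup ≈ 64 g
water: 3 oz × 7/4 × 28.35 g/oz ≈ 149 g
basmati rice: 500 g × 7/4 ÷ 28.35 g/oz ≈ 31 oz
panko: 1.25 cup × 7/4 × 60 g/cup ÷ 28.35 g/oz ≈ 5 oz
diced chicken: (1 lb + 8 oz = 1.5 lb) × 7/4 × 16 oz/lb × 28.35 g/oz ≈ 1191 g
dried chickpeas: (1 cup + 2 tbsp = 1.125 cup) × 7/4 × 200 g/cup ≈ 394 g

diced onion: 64 g; water: 149 g; basmati rice: 31 oz; panko: 5 oz; diced chicken: 1191 g; dried chickpeas: 394 g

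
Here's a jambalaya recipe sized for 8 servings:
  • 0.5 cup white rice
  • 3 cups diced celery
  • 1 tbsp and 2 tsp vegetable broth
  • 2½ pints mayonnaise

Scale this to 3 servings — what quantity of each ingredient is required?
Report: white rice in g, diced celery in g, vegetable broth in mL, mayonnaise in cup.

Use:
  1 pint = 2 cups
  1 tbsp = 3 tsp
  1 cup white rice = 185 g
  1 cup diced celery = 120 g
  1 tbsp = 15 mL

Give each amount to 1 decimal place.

white rice: 34.7 g; diced celery: 135.0 g; vegetable broth: 9.4 mL; mayonnaise: 1.9 cup

Scaling factor: 3/8 = 0.375.
white rice: 0.5 cup × 3/8 × 185 g/cup ≈ 34.7 g
diced celery: 3 cup × 3/8 × 120 g/cup = 135.0 g
vegetable broth: (1 tbsp + 2 tsp = 5/3 tbsp) × 3/8 × 15 mL/tbsp ≈ 9.4 mL
mayonnaise: 2.5 pint × 3/8 × 2 cup/pint ≈ 1.9 cup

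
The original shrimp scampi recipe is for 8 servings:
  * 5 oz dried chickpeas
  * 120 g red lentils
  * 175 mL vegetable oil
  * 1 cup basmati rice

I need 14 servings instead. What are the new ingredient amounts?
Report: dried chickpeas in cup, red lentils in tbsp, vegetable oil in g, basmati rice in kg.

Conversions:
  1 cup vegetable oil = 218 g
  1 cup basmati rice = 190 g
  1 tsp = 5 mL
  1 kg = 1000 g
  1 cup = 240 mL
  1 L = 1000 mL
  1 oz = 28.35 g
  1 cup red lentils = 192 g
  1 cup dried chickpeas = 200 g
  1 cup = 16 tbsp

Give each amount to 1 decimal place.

dried chickpeas: 1.2 cup; red lentils: 17.5 tbsp; vegetable oil: 278.2 g; basmati rice: 0.3 kg

Scaling factor: 14/8 = 7/4 = 1.75.
dried chickpeas: 5 oz × 7/4 × 28.35 g/oz ÷ 200 g/cup ≈ 1.2 cup
red lentils: 120 g × 7/4 ÷ 192 g/cup × 16 tbsp/cup = 17.5 tbsp
vegetable oil: 175 mL × 7/4 ÷ 240 mL/cup × 218 g/cup ≈ 278.2 g
basmati rice: 1 cup × 7/4 × 190 g/cup ÷ 1000 g/kg ≈ 0.3 kg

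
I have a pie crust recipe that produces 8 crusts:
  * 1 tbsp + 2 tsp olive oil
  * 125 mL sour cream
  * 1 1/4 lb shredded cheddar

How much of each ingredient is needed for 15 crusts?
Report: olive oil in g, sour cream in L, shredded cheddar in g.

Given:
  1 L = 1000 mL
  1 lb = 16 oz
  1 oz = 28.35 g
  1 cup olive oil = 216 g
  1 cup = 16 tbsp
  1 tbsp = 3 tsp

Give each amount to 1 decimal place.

Scaling factor: 15/8 = 1.875.
olive oil: (1 tbsp + 2 tsp = 5/3 tbsp) × 15/8 ÷ 16 tbsp/cup × 216 g/cup ≈ 42.2 g
sour cream: 125 mL × 15/8 ÷ 1000 mL/L ≈ 0.2 L
shredded cheddar: 1.25 lb × 15/8 × 16 oz/lb × 28.35 g/oz ≈ 1063.1 g

olive oil: 42.2 g; sour cream: 0.2 L; shredded cheddar: 1063.1 g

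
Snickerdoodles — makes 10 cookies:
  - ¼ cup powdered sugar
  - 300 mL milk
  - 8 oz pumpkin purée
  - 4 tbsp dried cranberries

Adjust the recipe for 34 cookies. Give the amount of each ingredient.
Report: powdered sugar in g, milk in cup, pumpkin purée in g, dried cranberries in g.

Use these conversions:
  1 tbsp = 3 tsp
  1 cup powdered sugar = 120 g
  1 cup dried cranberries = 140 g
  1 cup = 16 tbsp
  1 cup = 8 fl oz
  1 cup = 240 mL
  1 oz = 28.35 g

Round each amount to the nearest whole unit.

Scaling factor: 34/10 = 17/5 = 3.4.
powdered sugar: 0.25 cup × 17/5 × 120 g/cup = 102 g
milk: 300 mL × 17/5 ÷ 240 mL/cup ≈ 4 cup
pumpkin purée: 8 oz × 17/5 × 28.35 g/oz ≈ 771 g
dried cranberries: 4 tbsp × 17/5 ÷ 16 tbsp/cup × 140 g/cup = 119 g

powdered sugar: 102 g; milk: 4 cup; pumpkin purée: 771 g; dried cranberries: 119 g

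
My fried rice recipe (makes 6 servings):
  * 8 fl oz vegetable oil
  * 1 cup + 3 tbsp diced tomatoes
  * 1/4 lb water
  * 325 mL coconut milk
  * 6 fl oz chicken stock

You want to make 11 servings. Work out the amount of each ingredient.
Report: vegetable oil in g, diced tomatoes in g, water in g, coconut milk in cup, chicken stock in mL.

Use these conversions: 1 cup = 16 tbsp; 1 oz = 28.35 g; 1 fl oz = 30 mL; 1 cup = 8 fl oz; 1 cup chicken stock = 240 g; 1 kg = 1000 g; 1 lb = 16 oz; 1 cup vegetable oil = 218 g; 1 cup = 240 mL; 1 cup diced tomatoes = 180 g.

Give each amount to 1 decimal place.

vegetable oil: 399.7 g; diced tomatoes: 391.9 g; water: 207.9 g; coconut milk: 2.5 cup; chicken stock: 330.0 mL

Scaling factor: 11/6.
vegetable oil: 8 fl oz × 11/6 ÷ 8 fl oz/cup × 218 g/cup ≈ 399.7 g
diced tomatoes: (1 cup + 3 tbsp = 1.1875 cup) × 11/6 × 180 g/cup ≈ 391.9 g
water: 0.25 lb × 11/6 × 16 oz/lb × 28.35 g/oz = 207.9 g
coconut milk: 325 mL × 11/6 ÷ 240 mL/cup ≈ 2.5 cup
chicken stock: 6 fl oz × 11/6 × 30 mL/fl oz = 330.0 mL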